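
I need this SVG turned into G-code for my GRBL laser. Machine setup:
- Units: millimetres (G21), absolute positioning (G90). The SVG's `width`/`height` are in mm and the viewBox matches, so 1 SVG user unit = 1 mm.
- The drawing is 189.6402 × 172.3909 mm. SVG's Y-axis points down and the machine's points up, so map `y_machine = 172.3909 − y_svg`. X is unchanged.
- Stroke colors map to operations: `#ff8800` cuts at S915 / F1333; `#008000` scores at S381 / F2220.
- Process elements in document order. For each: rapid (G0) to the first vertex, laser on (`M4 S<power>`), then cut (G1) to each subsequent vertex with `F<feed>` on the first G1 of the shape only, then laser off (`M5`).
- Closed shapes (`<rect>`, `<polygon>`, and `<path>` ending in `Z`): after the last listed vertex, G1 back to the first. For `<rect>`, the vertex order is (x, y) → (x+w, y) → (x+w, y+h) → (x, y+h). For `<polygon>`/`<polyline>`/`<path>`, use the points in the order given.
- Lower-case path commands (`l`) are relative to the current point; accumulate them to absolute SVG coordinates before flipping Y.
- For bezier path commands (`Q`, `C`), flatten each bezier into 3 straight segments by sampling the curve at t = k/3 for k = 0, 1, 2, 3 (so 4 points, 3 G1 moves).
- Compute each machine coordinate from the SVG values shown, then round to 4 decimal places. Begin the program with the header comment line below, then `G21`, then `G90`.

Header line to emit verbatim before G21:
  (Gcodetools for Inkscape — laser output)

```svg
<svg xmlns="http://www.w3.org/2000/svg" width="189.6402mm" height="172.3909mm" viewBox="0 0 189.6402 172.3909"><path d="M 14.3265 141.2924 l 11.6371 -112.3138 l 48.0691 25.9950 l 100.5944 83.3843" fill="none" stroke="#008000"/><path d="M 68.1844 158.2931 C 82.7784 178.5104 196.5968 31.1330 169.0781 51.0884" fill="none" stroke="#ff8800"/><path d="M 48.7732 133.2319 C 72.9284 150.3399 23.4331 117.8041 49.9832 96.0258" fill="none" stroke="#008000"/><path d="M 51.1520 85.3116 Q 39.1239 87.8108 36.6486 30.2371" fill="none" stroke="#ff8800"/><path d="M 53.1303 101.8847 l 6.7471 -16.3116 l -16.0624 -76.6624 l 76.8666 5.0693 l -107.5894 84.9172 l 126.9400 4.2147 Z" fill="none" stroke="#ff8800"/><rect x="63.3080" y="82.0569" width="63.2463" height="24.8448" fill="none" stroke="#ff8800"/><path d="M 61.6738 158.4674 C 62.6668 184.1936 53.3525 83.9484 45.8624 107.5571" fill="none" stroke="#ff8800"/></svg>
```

viewBox `0 0 189.6402 172.3909` with mm width/height → 1 unit = 1 mm. Flip: y_m = 172.3909 − y_svg.

**Shape 1** — `<path>` open polyline, stroke `#008000` → score (S381, F2220). Machine vertices: (14.3265,31.0985) → (25.9636,143.4123) → (74.0327,117.4173) → (174.6271,34.0330). Open path.

**Shape 2** — `<path>` cubic bezier, stroke `#ff8800` → cut (S915, F1333). Control points (SVG): P0=(68.1844,158.2931), P1=(82.7784,178.5104), P2=(196.5968,31.1330), P3=(169.0781,51.0884); sampled at t=k/3. Machine vertices: (68.1844,14.0978) → (106.9435,37.3407) → (158.3941,97.8850) → (169.0781,121.3025). Open path.

**Shape 3** — `<path>` cubic bezier, stroke `#008000` → score (S381, F2220). Control points (SVG): P0=(48.7732,133.2319), P1=(72.9284,150.3399), P2=(23.4331,117.8041), P3=(49.9832,96.0258); sampled at t=k/3. Machine vertices: (48.7732,39.1590) → (53.9225,36.3618) → (43.2373,53.2381) → (49.9832,76.3651). Open path.

**Shape 4** — `<path>` quadratic bezier, stroke `#ff8800` → cut (S915, F1333). Control points (SVG): P0=(51.1520,85.3116), P1=(39.1239,87.8108), P2=(36.6486,30.2371); sampled at t=k/3. Machine vertices: (51.1520,87.0793) → (44.1947,92.0879) → (39.3602,110.4461) → (36.6486,142.1538). Open path.

**Shape 5** — `<path>` closed polygon, stroke `#ff8800` → cut (S915, F1333). Machine vertices: (53.1303,70.5062) → (59.8774,86.8178) → (43.8150,163.4802) → (120.6816,158.4109) → (13.0922,73.4937) → (140.0322,69.2790) → (53.1303,70.5062). Closed: final G1 returns to the first vertex.

**Shape 6** — `<rect>` rectangle, stroke `#ff8800` → cut (S915, F1333). Machine vertices: (63.3080,90.3340) → (126.5543,90.3340) → (126.5543,65.4892) → (63.3080,65.4892) → (63.3080,90.3340). Closed: final G1 returns to the first vertex.

**Shape 7** — `<path>` cubic bezier, stroke `#ff8800` → cut (S915, F1333). Control points (SVG): P0=(61.6738,158.4674), P1=(62.6668,184.1936), P2=(53.3525,83.9484), P3=(45.8624,107.5571); sampled at t=k/3. Machine vertices: (61.6738,13.9235) → (59.6803,20.9350) → (53.5113,56.4107) → (45.8624,64.8338). Open path.

(Gcodetools for Inkscape — laser output)
G21
G90
G0 X14.3265 Y31.0985
M4 S381
G1 X25.9636 Y143.4123 F2220
G1 X74.0327 Y117.4173
G1 X174.6271 Y34.0330
M5
G0 X68.1844 Y14.0978
M4 S915
G1 X106.9435 Y37.3407 F1333
G1 X158.3941 Y97.8850
G1 X169.0781 Y121.3025
M5
G0 X48.7732 Y39.1590
M4 S381
G1 X53.9225 Y36.3618 F2220
G1 X43.2373 Y53.2381
G1 X49.9832 Y76.3651
M5
G0 X51.1520 Y87.0793
M4 S915
G1 X44.1947 Y92.0879 F1333
G1 X39.3602 Y110.4461
G1 X36.6486 Y142.1538
M5
G0 X53.1303 Y70.5062
M4 S915
G1 X59.8774 Y86.8178 F1333
G1 X43.8150 Y163.4802
G1 X120.6816 Y158.4109
G1 X13.0922 Y73.4937
G1 X140.0322 Y69.2790
G1 X53.1303 Y70.5062
M5
G0 X63.3080 Y90.3340
M4 S915
G1 X126.5543 Y90.3340 F1333
G1 X126.5543 Y65.4892
G1 X63.3080 Y65.4892
G1 X63.3080 Y90.3340
M5
G0 X61.6738 Y13.9235
M4 S915
G1 X59.6803 Y20.9350 F1333
G1 X53.5113 Y56.4107
G1 X45.8624 Y64.8338
M5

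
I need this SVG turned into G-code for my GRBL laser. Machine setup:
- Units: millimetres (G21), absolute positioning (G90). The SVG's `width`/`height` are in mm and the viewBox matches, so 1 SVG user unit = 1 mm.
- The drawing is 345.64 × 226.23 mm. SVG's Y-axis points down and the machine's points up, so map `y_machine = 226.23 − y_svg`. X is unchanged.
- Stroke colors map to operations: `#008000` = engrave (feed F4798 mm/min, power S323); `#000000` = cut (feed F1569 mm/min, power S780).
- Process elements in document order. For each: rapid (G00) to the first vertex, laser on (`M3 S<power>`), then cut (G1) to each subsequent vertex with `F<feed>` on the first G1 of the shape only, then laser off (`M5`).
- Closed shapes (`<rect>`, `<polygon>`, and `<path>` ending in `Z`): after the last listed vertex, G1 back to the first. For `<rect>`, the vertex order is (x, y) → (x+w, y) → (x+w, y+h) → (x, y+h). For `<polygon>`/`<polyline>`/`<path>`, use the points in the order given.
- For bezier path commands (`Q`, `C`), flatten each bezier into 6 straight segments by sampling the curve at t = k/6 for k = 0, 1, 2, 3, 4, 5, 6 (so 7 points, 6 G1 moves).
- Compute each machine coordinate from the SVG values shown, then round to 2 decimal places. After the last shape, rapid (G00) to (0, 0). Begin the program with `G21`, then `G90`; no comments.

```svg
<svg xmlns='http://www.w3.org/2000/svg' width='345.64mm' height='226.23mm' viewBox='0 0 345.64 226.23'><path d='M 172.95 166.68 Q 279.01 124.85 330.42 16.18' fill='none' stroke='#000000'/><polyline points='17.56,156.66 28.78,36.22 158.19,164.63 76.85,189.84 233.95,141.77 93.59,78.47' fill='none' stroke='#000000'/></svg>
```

Since the viewBox matches the mm dimensions, user units are millimetres directly. The only transform is the Y-flip y_m = 226.23 − y_svg.

Shape 1 is a quadratic bezier drawn with `<path>`. Its stroke #000000 means cut at S780, F1569. After flipping Y the toolpath is (172.95,59.55) → (206.79,75.35) → (237.58,94.86) → (265.35,118.09) → (290.07,145.03) → (311.77,175.68) → (330.42,210.05).

Shape 2 is a open polyline drawn with `<polyline>`. Its stroke #000000 means cut at S780, F1569. After flipping Y the toolpath is (17.56,69.57) → (28.78,190.01) → (158.19,61.60) → (76.85,36.39) → (233.95,84.46) → (93.59,147.76).

G21
G90
G00 X172.95 Y59.55
M3 S780
G1 X206.79 Y75.35 F1569
G1 X237.58 Y94.86
G1 X265.35 Y118.09
G1 X290.07 Y145.03
G1 X311.77 Y175.68
G1 X330.42 Y210.05
M5
G00 X17.56 Y69.57
M3 S780
G1 X28.78 Y190.01 F1569
G1 X158.19 Y61.60
G1 X76.85 Y36.39
G1 X233.95 Y84.46
G1 X93.59 Y147.76
M5
G00 X0.00 Y0.00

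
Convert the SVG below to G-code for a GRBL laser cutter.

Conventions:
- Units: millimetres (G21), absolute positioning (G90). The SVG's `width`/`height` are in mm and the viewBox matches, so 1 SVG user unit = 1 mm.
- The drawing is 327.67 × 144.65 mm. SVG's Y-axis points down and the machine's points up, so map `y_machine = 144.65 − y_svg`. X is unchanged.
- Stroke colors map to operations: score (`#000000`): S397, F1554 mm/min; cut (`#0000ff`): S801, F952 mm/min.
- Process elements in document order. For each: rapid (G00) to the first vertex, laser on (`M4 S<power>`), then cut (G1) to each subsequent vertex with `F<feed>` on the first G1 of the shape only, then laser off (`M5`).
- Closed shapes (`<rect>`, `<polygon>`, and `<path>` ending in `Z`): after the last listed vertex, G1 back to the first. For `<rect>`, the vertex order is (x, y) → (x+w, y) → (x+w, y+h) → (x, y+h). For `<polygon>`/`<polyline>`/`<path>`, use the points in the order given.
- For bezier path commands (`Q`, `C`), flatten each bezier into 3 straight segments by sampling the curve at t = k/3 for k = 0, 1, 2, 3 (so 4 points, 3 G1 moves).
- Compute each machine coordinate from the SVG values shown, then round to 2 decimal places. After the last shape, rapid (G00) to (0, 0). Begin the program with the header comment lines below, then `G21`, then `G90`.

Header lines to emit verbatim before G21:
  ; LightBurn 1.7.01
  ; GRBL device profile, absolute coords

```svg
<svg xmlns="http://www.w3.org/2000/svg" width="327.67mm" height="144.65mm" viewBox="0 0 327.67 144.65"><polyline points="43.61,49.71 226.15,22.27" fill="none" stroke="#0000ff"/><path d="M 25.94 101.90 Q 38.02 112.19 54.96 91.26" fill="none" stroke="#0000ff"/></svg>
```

; LightBurn 1.7.01
; GRBL device profile, absolute coords
G21
G90
G00 X43.61 Y94.94
M4 S801
G1 X226.15 Y122.38 F952
M5
G00 X25.94 Y42.75
M4 S801
G1 X34.53 Y39.36 F952
G1 X44.21 Y42.91
G1 X54.96 Y53.39
M5
G00 X0.00 Y0.00

1 u = 1 mm; y_m = 144.65 − y.

[1] `<polyline>` line segment, #0000ff→cut S801 F952: (43.61,94.94) → (226.15,122.38)

[2] `<path>` quadratic bezier, #0000ff→cut S801 F952: (25.94,42.75) → (34.53,39.36) → (44.21,42.91) → (54.96,53.39)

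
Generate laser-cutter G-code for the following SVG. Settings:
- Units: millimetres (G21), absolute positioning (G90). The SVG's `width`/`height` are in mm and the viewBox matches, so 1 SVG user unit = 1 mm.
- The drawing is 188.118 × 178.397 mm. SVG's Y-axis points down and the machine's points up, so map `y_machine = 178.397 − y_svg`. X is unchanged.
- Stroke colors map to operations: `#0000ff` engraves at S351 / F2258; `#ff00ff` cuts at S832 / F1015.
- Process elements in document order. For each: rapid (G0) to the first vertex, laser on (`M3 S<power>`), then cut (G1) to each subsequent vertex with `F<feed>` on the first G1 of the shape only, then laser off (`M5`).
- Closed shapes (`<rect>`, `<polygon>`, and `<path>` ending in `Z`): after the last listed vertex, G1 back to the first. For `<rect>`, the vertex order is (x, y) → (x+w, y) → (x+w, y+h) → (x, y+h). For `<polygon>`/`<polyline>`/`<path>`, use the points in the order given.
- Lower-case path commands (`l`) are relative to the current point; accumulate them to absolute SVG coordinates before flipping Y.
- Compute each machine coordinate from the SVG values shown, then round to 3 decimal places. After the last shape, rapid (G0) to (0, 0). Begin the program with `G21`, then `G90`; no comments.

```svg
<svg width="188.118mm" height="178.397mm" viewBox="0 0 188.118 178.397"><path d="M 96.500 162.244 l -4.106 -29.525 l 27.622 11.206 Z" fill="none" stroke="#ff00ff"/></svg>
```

Since the viewBox matches the mm dimensions, user units are millimetres directly. The only transform is the Y-flip y_m = 178.397 − y_svg.

Shape 1 is a regular polygon drawn with `<path>`. Its stroke #ff00ff means cut at S832, F1015. After flipping Y the toolpath is (96.500,16.153) → (92.394,45.678) → (120.016,34.472) → (96.500,16.153), returning to the start.

G21
G90
G0 X96.500 Y16.153
M3 S832
G1 X92.394 Y45.678 F1015
G1 X120.016 Y34.472
G1 X96.500 Y16.153
M5
G0 X0.000 Y0.000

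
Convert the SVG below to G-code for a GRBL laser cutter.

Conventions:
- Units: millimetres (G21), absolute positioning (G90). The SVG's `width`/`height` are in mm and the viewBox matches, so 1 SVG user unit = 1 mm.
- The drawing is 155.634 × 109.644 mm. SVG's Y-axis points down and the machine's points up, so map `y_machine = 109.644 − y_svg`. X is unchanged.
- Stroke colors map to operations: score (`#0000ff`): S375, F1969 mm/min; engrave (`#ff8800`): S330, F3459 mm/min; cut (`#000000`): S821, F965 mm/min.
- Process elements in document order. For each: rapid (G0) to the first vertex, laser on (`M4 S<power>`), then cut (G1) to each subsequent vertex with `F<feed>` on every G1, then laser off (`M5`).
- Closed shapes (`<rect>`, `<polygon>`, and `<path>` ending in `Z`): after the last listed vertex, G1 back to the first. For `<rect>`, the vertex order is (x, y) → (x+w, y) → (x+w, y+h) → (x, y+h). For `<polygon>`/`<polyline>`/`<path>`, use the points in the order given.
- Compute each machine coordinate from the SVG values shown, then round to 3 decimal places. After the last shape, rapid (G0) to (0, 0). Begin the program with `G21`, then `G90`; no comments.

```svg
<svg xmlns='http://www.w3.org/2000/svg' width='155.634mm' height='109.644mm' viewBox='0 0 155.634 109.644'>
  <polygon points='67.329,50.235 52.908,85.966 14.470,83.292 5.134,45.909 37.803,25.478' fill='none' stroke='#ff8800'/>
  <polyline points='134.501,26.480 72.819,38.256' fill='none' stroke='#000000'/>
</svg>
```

G21
G90
G0 X67.329 Y59.409
M4 S330
G1 X52.908 Y23.678 F3459
G1 X14.470 Y26.352 F3459
G1 X5.134 Y63.735 F3459
G1 X37.803 Y84.166 F3459
G1 X67.329 Y59.409 F3459
M5
G0 X134.501 Y83.164
M4 S821
G1 X72.819 Y71.388 F965
M5
G0 X0.000 Y0.000

viewBox `0 0 155.634 109.644` with mm width/height → 1 unit = 1 mm. Flip: y_m = 109.644 − y_svg.

**Shape 1** — `<polygon>` regular polygon, stroke `#ff8800` → engrave (S330, F3459). Machine vertices: (67.329,59.409) → (52.908,23.678) → (14.470,26.352) → (5.134,63.735) → (37.803,84.166) → (67.329,59.409). Closed: final G1 returns to the first vertex.

**Shape 2** — `<polyline>` line segment, stroke `#000000` → cut (S821, F965). Machine vertices: (134.501,83.164) → (72.819,71.388). Open path.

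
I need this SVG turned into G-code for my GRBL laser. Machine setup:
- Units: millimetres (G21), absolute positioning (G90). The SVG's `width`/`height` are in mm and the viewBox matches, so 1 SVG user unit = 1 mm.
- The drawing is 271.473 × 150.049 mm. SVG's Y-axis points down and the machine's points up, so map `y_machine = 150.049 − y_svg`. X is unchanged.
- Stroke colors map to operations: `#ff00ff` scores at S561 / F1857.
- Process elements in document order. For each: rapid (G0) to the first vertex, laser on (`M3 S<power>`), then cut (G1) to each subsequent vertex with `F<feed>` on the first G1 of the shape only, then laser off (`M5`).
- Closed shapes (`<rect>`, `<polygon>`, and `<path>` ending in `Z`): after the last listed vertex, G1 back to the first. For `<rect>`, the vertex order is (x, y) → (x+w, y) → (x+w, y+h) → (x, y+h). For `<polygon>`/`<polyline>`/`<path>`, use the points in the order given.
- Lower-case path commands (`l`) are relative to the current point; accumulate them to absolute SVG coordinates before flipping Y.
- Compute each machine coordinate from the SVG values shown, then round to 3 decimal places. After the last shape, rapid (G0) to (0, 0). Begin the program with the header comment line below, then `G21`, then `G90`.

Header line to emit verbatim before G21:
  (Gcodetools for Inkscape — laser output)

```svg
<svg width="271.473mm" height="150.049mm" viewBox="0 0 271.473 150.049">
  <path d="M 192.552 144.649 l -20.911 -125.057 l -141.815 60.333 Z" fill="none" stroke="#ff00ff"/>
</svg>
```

(Gcodetools for Inkscape — laser output)
G21
G90
G0 X192.552 Y5.400
M3 S561
G1 X171.641 Y130.457 F1857
G1 X29.826 Y70.124
G1 X192.552 Y5.400
M5
G0 X0.000 Y0.000

Since the viewBox matches the mm dimensions, user units are millimetres directly. The only transform is the Y-flip y_m = 150.049 − y_svg.

Shape 1 is a closed polygon drawn with `<path>`. Its stroke #ff00ff means score at S561, F1857. After flipping Y the toolpath is (192.552,5.400) → (171.641,130.457) → (29.826,70.124) → (192.552,5.400), returning to the start.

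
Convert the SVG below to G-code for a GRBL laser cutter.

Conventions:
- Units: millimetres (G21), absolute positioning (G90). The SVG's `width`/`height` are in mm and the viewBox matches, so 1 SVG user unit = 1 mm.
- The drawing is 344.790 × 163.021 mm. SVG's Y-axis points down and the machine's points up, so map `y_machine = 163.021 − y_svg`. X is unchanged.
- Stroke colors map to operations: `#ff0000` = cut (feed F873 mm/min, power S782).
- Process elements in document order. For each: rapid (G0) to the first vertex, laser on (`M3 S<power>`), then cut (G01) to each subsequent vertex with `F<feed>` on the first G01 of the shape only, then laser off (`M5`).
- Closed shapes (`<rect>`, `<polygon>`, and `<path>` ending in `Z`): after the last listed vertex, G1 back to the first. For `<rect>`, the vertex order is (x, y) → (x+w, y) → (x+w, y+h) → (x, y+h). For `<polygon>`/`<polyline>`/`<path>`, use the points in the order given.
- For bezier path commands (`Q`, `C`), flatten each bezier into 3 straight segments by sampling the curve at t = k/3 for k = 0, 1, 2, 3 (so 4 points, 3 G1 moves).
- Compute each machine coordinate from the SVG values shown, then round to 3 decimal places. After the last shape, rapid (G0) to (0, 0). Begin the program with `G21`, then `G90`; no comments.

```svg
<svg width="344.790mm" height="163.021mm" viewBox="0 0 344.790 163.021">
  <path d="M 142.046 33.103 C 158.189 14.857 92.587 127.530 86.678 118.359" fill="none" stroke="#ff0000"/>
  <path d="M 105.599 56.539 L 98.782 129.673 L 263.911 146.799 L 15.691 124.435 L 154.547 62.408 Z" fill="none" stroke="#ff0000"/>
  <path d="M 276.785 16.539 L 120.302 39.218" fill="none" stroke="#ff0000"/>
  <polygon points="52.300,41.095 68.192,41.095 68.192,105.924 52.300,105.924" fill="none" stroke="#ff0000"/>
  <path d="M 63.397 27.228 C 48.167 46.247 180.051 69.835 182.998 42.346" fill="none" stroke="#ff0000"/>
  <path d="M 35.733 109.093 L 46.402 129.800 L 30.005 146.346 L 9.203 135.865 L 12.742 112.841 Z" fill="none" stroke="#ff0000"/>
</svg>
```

G21
G90
G0 X142.046 Y129.918
M3 S782
G01 X136.179 Y113.886 F873
G01 X107.246 Y66.744
G01 X86.678 Y44.662
M5
G0 X105.599 Y106.482
M3 S782
G01 X98.782 Y33.348 F873
G01 X263.911 Y16.222
G01 X15.691 Y38.586
G01 X154.547 Y100.613
G01 X105.599 Y106.482
M5
G0 X276.785 Y146.482
M3 S782
G01 X120.302 Y123.803 F873
M5
G0 X52.300 Y121.926
M3 S782
G01 X68.192 Y121.926 F873
G01 X68.192 Y57.097
G01 X52.300 Y57.097
G01 X52.300 Y121.926
M5
G0 X63.397 Y135.793
M3 S782
G01 X86.981 Y117.312 F873
G01 X147.296 Y108.151
G01 X182.998 Y120.675
M5
G0 X35.733 Y53.928
M3 S782
G01 X46.402 Y33.221 F873
G01 X30.005 Y16.675
G01 X9.203 Y27.156
G01 X12.742 Y50.180
G01 X35.733 Y53.928
M5
G0 X0.000 Y0.000

1 u = 1 mm; y_m = 163.021 − y.

[1] `<path>` cubic bezier, #ff0000→cut S782 F873: (142.046,129.918) → (136.179,113.886) → (107.246,66.744) → (86.678,44.662)

[2] `<path>` closed polygon, #ff0000→cut S782 F873: (105.599,106.482) → (98.782,33.348) → (263.911,16.222) → (15.691,38.586) → (154.547,100.613) → (105.599,106.482) (closed)

[3] `<path>` line segment, #ff0000→cut S782 F873: (276.785,146.482) → (120.302,123.803)

[4] `<polygon>` rectangle, #ff0000→cut S782 F873: (52.300,121.926) → (68.192,121.926) → (68.192,57.097) → (52.300,57.097) → (52.300,121.926) (closed)

[5] `<path>` cubic bezier, #ff0000→cut S782 F873: (63.397,135.793) → (86.981,117.312) → (147.296,108.151) → (182.998,120.675)

[6] `<path>` regular polygon, #ff0000→cut S782 F873: (35.733,53.928) → (46.402,33.221) → (30.005,16.675) → (9.203,27.156) → (12.742,50.180) → (35.733,53.928) (closed)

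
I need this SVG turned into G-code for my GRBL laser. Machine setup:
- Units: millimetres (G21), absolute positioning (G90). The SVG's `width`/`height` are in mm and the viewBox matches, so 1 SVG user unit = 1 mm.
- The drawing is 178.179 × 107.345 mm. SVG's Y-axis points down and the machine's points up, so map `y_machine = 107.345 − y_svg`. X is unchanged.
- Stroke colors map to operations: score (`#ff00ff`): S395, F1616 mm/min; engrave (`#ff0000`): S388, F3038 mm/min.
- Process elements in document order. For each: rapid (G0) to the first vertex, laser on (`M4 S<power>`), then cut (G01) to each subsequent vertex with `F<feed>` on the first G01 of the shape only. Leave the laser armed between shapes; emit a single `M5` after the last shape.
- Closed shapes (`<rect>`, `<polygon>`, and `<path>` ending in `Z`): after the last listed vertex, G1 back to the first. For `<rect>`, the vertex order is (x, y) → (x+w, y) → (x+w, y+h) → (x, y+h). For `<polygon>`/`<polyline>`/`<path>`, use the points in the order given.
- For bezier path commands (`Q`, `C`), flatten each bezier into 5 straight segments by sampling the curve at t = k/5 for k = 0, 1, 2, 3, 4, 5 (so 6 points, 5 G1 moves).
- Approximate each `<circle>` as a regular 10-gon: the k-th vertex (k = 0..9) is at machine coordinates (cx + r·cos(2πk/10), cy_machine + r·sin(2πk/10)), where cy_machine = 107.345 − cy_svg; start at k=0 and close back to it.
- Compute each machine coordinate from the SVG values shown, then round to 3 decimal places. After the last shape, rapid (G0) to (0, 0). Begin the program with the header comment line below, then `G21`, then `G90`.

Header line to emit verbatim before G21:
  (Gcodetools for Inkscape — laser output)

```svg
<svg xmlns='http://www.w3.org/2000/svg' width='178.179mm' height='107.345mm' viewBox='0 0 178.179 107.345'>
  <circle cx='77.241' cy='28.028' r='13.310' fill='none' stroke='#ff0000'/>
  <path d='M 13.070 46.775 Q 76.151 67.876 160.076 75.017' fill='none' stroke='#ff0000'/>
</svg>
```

Since the viewBox matches the mm dimensions, user units are millimetres directly. The only transform is the Y-flip y_m = 107.345 − y_svg.

Shape 1 is a circle drawn with `<circle>`. Its stroke #ff0000 means engrave at S388, F3038. After flipping Y the toolpath is (90.551,79.317) → (88.009,87.140) → (81.354,91.976) → (73.128,91.976) → (66.473,87.140) → (63.931,79.317) → (66.473,71.494) → (73.128,66.658) → (81.354,66.658) → (88.009,71.494) → (90.551,79.317), returning to the start.

Shape 2 is a quadratic bezier drawn with `<path>`. Its stroke #ff0000 means engrave at S388, F3038. After flipping Y the toolpath is (13.070,60.570) → (39.136,52.688) → (66.870,45.923) → (96.271,40.274) → (127.340,35.743) → (160.076,32.328).

(Gcodetools for Inkscape — laser output)
G21
G90
G0 X90.551 Y79.317
M4 S388
G01 X88.009 Y87.140 F3038
G01 X81.354 Y91.976
G01 X73.128 Y91.976
G01 X66.473 Y87.140
G01 X63.931 Y79.317
G01 X66.473 Y71.494
G01 X73.128 Y66.658
G01 X81.354 Y66.658
G01 X88.009 Y71.494
G01 X90.551 Y79.317
G0 X13.070 Y60.570
M4 S388
G01 X39.136 Y52.688 F3038
G01 X66.870 Y45.923
G01 X96.271 Y40.274
G01 X127.340 Y35.743
G01 X160.076 Y32.328
M5
G0 X0.000 Y0.000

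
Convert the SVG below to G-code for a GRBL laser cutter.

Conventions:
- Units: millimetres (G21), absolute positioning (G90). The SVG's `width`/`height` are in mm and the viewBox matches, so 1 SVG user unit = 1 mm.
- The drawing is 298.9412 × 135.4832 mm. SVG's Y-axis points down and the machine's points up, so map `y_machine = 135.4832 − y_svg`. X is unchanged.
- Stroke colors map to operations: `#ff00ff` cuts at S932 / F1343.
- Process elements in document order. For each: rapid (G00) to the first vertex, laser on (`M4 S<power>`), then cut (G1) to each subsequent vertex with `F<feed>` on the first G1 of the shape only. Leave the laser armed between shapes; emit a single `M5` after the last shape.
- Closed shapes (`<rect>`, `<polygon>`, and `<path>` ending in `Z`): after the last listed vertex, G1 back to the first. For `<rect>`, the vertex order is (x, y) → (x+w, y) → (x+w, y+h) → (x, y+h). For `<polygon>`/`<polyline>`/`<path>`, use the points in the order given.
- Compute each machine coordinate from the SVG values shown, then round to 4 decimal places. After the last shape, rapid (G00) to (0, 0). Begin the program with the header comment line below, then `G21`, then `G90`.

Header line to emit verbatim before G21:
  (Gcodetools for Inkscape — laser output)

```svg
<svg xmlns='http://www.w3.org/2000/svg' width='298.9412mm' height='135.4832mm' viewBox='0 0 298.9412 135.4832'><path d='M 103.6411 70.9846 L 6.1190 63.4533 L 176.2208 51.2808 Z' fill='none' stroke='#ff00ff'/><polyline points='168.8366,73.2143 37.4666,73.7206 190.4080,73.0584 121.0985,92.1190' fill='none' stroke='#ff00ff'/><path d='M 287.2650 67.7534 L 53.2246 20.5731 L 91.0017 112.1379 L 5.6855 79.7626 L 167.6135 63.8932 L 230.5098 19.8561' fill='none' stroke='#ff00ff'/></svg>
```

Since the viewBox matches the mm dimensions, user units are millimetres directly. The only transform is the Y-flip y_m = 135.4832 − y_svg.

Shape 1 is a closed polygon drawn with `<path>`. Its stroke #ff00ff means cut at S932, F1343. After flipping Y the toolpath is (103.6411,64.4986) → (6.1190,72.0299) → (176.2208,84.2024) → (103.6411,64.4986), returning to the start.

Shape 2 is a open polyline drawn with `<polyline>`. Its stroke #ff00ff means cut at S932, F1343. After flipping Y the toolpath is (168.8366,62.2689) → (37.4666,61.7626) → (190.4080,62.4248) → (121.0985,43.3642).

Shape 3 is a open polyline drawn with `<path>`. Its stroke #ff00ff means cut at S932, F1343. After flipping Y the toolpath is (287.2650,67.7298) → (53.2246,114.9101) → (91.0017,23.3453) → (5.6855,55.7206) → (167.6135,71.5900) → (230.5098,115.6271).

(Gcodetools for Inkscape — laser output)
G21
G90
G00 X103.6411 Y64.4986
M4 S932
G1 X6.1190 Y72.0299 F1343
G1 X176.2208 Y84.2024
G1 X103.6411 Y64.4986
G00 X168.8366 Y62.2689
M4 S932
G1 X37.4666 Y61.7626 F1343
G1 X190.4080 Y62.4248
G1 X121.0985 Y43.3642
G00 X287.2650 Y67.7298
M4 S932
G1 X53.2246 Y114.9101 F1343
G1 X91.0017 Y23.3453
G1 X5.6855 Y55.7206
G1 X167.6135 Y71.5900
G1 X230.5098 Y115.6271
M5
G00 X0.0000 Y0.0000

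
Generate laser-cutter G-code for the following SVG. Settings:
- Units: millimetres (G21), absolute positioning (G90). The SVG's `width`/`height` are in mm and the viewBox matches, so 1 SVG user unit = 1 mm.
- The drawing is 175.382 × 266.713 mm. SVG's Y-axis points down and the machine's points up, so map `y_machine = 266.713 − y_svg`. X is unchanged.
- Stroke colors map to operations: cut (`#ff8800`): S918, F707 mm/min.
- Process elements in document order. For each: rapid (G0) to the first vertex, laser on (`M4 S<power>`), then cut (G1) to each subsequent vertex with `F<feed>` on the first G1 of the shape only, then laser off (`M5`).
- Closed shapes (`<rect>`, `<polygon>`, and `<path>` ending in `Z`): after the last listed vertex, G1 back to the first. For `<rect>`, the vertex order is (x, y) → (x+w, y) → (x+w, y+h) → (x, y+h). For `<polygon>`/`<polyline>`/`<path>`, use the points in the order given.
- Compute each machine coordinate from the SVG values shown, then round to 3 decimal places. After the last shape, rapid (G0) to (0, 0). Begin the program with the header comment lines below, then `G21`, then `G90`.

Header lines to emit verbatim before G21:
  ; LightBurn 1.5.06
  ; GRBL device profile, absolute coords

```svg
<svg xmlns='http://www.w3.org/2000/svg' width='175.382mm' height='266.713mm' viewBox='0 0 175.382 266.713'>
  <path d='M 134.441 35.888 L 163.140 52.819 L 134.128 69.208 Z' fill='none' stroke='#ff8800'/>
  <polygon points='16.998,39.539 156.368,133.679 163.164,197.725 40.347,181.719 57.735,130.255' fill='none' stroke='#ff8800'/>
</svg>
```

1 u = 1 mm; y_m = 266.713 − y.

[1] `<path>` regular polygon, #ff8800→cut S918 F707: (134.441,230.825) → (163.140,213.894) → (134.128,197.505) → (134.441,230.825) (closed)

[2] `<polygon>` closed polygon, #ff8800→cut S918 F707: (16.998,227.174) → (156.368,133.034) → (163.164,68.988) → (40.347,84.994) → (57.735,136.458) → (16.998,227.174) (closed)

; LightBurn 1.5.06
; GRBL device profile, absolute coords
G21
G90
G0 X134.441 Y230.825
M4 S918
G1 X163.140 Y213.894 F707
G1 X134.128 Y197.505
G1 X134.441 Y230.825
M5
G0 X16.998 Y227.174
M4 S918
G1 X156.368 Y133.034 F707
G1 X163.164 Y68.988
G1 X40.347 Y84.994
G1 X57.735 Y136.458
G1 X16.998 Y227.174
M5
G0 X0.000 Y0.000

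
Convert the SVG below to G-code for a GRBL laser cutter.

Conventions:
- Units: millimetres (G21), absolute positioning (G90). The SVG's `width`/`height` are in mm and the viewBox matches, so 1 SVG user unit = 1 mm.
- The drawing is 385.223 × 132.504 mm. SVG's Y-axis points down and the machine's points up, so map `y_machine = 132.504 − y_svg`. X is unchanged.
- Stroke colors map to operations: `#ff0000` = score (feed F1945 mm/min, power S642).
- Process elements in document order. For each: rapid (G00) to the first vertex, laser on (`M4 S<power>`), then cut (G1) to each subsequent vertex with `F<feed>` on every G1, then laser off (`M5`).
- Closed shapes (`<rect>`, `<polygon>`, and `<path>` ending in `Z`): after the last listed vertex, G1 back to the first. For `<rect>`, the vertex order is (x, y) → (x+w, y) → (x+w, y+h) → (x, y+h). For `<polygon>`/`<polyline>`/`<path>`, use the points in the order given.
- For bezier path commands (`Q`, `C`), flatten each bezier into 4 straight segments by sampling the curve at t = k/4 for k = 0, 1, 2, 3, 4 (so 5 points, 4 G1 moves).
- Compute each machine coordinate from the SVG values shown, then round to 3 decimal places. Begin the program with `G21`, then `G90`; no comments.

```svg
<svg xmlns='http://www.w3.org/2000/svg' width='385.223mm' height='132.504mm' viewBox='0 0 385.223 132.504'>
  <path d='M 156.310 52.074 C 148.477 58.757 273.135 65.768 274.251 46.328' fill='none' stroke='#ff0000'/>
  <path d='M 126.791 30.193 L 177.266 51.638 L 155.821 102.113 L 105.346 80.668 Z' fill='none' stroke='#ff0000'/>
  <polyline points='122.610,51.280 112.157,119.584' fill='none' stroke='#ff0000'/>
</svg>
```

viewBox `0 0 385.223 132.504` with mm width/height → 1 unit = 1 mm. Flip: y_m = 132.504 − y_svg.

**Shape 1** — `<path>` cubic bezier, stroke `#ff0000` → score (S642, F1945). Control points (SVG): P0=(156.310,52.074), P1=(148.477,58.757), P2=(273.135,65.768), P3=(274.251,46.328); sampled at t=k/4. Machine vertices: (156.310,80.430) → (171.277,75.775) → (211.925,73.507) → (254.250,76.137) → (274.251,86.176). Open path.

**Shape 2** — `<path>` regular polygon, stroke `#ff0000` → score (S642, F1945). Machine vertices: (126.791,102.311) → (177.266,80.866) → (155.821,30.391) → (105.346,51.836) → (126.791,102.311). Closed: final G1 returns to the first vertex.

**Shape 3** — `<polyline>` line segment, stroke `#ff0000` → score (S642, F1945). Machine vertices: (122.610,81.224) → (112.157,12.920). Open path.

G21
G90
G00 X156.310 Y80.430
M4 S642
G1 X171.277 Y75.775 F1945
G1 X211.925 Y73.507 F1945
G1 X254.250 Y76.137 F1945
G1 X274.251 Y86.176 F1945
M5
G00 X126.791 Y102.311
M4 S642
G1 X177.266 Y80.866 F1945
G1 X155.821 Y30.391 F1945
G1 X105.346 Y51.836 F1945
G1 X126.791 Y102.311 F1945
M5
G00 X122.610 Y81.224
M4 S642
G1 X112.157 Y12.920 F1945
M5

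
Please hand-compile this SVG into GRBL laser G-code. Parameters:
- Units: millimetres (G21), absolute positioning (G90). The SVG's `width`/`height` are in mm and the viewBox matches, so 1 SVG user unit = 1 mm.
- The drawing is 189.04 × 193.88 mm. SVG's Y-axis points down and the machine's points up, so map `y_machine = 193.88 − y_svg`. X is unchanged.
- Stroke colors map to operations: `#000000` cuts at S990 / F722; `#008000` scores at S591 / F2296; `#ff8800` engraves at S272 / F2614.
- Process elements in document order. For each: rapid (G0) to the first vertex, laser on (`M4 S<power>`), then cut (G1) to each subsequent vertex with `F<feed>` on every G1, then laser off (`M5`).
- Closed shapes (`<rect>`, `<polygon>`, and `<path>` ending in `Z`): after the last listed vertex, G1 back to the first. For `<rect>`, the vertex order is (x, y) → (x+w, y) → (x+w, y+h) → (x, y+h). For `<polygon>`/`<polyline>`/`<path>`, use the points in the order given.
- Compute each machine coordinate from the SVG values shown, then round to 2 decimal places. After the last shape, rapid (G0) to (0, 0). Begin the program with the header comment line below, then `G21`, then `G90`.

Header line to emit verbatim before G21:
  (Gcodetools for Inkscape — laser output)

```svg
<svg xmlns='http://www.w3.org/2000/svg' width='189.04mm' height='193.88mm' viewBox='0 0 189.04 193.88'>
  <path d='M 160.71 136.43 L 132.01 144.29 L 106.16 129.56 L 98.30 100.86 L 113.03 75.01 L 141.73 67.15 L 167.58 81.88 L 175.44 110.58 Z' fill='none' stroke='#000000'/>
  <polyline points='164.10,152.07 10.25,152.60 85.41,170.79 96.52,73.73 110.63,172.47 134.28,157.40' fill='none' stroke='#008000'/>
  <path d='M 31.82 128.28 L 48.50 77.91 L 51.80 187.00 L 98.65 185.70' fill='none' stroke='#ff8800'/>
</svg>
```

1 u = 1 mm; y_m = 193.88 − y.

[1] `<path>` regular polygon, #000000→cut S990 F722: (160.71,57.45) → (132.01,49.59) → (106.16,64.32) → (98.30,93.02) → (113.03,118.87) → (141.73,126.73) → (167.58,112.00) → (175.44,83.30) → (160.71,57.45) (closed)

[2] `<polyline>` open polyline, #008000→score S591 F2296: (164.10,41.81) → (10.25,41.28) → (85.41,23.09) → (96.52,120.15) → (110.63,21.41) → (134.28,36.48)

[3] `<path>` open polyline, #ff8800→engrave S272 F2614: (31.82,65.60) → (48.50,115.97) → (51.80,6.88) → (98.65,8.18)

(Gcodetools for Inkscape — laser output)
G21
G90
G0 X160.71 Y57.45
M4 S990
G1 X132.01 Y49.59 F722
G1 X106.16 Y64.32 F722
G1 X98.30 Y93.02 F722
G1 X113.03 Y118.87 F722
G1 X141.73 Y126.73 F722
G1 X167.58 Y112.00 F722
G1 X175.44 Y83.30 F722
G1 X160.71 Y57.45 F722
M5
G0 X164.10 Y41.81
M4 S591
G1 X10.25 Y41.28 F2296
G1 X85.41 Y23.09 F2296
G1 X96.52 Y120.15 F2296
G1 X110.63 Y21.41 F2296
G1 X134.28 Y36.48 F2296
M5
G0 X31.82 Y65.60
M4 S272
G1 X48.50 Y115.97 F2614
G1 X51.80 Y6.88 F2614
G1 X98.65 Y8.18 F2614
M5
G0 X0.00 Y0.00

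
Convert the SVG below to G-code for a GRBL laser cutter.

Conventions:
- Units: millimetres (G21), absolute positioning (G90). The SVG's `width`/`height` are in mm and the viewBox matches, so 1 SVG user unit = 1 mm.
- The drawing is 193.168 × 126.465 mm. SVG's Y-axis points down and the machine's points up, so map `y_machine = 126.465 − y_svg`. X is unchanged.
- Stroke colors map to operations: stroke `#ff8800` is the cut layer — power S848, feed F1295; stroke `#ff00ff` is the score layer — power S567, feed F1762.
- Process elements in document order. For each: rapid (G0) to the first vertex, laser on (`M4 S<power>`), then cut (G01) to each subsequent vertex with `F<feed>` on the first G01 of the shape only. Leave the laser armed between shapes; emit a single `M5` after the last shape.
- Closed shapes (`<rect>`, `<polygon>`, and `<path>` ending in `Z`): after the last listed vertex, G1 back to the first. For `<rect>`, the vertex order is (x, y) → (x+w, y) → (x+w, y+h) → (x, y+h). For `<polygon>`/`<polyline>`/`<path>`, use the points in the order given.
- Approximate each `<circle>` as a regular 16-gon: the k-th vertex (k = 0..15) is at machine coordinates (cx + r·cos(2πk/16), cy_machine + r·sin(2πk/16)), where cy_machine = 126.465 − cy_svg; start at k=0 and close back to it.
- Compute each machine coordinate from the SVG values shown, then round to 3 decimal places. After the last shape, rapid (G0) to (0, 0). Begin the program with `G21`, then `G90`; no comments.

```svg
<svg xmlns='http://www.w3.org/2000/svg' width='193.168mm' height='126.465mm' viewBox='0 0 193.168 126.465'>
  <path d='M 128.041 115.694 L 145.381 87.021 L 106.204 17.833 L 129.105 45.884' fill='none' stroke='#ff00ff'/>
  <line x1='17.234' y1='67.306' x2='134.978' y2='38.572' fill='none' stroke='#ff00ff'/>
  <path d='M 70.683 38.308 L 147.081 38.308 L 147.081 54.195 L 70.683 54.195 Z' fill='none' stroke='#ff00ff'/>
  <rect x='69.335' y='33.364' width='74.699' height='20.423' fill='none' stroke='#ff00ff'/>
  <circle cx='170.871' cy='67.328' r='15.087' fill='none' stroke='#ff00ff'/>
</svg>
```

Since the viewBox matches the mm dimensions, user units are millimetres directly. The only transform is the Y-flip y_m = 126.465 − y_svg.

Shape 1 is a open polyline drawn with `<path>`. Its stroke #ff00ff means score at S567, F1762. After flipping Y the toolpath is (128.041,10.771) → (145.381,39.444) → (106.204,108.632) → (129.105,80.581).

Shape 2 is a line segment drawn with `<line>`. Its stroke #ff00ff means score at S567, F1762. After flipping Y the toolpath is (17.234,59.159) → (134.978,87.893).

Shape 3 is a rectangle drawn with `<path>`. Its stroke #ff00ff means score at S567, F1762. After flipping Y the toolpath is (70.683,88.157) → (147.081,88.157) → (147.081,72.270) → (70.683,72.270) → (70.683,88.157), returning to the start.

Shape 4 is a rectangle drawn with `<rect>`. Its stroke #ff00ff means score at S567, F1762. After flipping Y the toolpath is (69.335,93.101) → (144.034,93.101) → (144.034,72.678) → (69.335,72.678) → (69.335,93.101), returning to the start.

Shape 5 is a circle drawn with `<circle>`. Its stroke #ff00ff means score at S567, F1762. After flipping Y the toolpath is (185.958,59.137) → (184.810,64.911) → (181.539,69.805) → (176.645,73.076) → (170.871,74.224) → (165.097,73.076) → (160.203,69.805) → (156.932,64.911) → (155.784,59.137) → (156.932,53.363) → (160.203,48.469) → (165.097,45.198) → (170.871,44.050) → (176.645,45.198) → (181.539,48.469) → (184.810,53.363) → (185.958,59.137), returning to the start.

G21
G90
G0 X128.041 Y10.771
M4 S567
G01 X145.381 Y39.444 F1762
G01 X106.204 Y108.632
G01 X129.105 Y80.581
G0 X17.234 Y59.159
M4 S567
G01 X134.978 Y87.893 F1762
G0 X70.683 Y88.157
M4 S567
G01 X147.081 Y88.157 F1762
G01 X147.081 Y72.270
G01 X70.683 Y72.270
G01 X70.683 Y88.157
G0 X69.335 Y93.101
M4 S567
G01 X144.034 Y93.101 F1762
G01 X144.034 Y72.678
G01 X69.335 Y72.678
G01 X69.335 Y93.101
G0 X185.958 Y59.137
M4 S567
G01 X184.810 Y64.911 F1762
G01 X181.539 Y69.805
G01 X176.645 Y73.076
G01 X170.871 Y74.224
G01 X165.097 Y73.076
G01 X160.203 Y69.805
G01 X156.932 Y64.911
G01 X155.784 Y59.137
G01 X156.932 Y53.363
G01 X160.203 Y48.469
G01 X165.097 Y45.198
G01 X170.871 Y44.050
G01 X176.645 Y45.198
G01 X181.539 Y48.469
G01 X184.810 Y53.363
G01 X185.958 Y59.137
M5
G0 X0.000 Y0.000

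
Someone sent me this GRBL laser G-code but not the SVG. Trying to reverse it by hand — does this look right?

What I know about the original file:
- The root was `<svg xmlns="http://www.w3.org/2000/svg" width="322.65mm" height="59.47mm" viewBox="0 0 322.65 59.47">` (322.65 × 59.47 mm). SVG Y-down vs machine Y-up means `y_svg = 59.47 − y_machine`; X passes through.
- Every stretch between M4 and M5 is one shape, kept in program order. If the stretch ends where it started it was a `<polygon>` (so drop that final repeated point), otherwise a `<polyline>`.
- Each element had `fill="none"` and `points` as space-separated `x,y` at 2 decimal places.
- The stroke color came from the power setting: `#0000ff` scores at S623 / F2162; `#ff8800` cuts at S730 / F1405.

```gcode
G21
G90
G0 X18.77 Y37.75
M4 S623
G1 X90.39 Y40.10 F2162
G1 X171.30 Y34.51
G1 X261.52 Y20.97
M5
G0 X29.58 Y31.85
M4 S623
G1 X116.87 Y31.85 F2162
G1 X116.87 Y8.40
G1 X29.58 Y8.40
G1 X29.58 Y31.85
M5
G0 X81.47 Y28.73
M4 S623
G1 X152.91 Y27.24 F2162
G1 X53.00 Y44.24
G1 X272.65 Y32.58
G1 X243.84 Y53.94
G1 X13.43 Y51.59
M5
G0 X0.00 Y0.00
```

Machine Y-up, SVG Y-down with viewBox height 59.47, so y_svg = 59.47 − y_machine; X carries over. Every run uses S623, so all elements get stroke `#0000ff` (score).

Run 1: The run is open, so emit a `<polyline>` with points (Y-flipped): 18.77,21.72 90.39,19.37 171.30,24.96 261.52,38.50.

Run 2: The run returns to its start, so emit a `<polygon>` with points (Y-flipped): 29.58,27.62 116.87,27.62 116.87,51.07 29.58,51.07.

Run 3: The run is open, so emit a `<polyline>` with points (Y-flipped): 81.47,30.74 152.91,32.23 53.00,15.23 272.65,26.89 243.84,5.53 13.43,7.88.

<svg xmlns="http://www.w3.org/2000/svg" width="322.65mm" height="59.47mm" viewBox="0 0 322.65 59.47">
  <polyline points="18.77,21.72 90.39,19.37 171.30,24.96 261.52,38.50" fill="none" stroke="#0000ff"/>
  <polygon points="29.58,27.62 116.87,27.62 116.87,51.07 29.58,51.07" fill="none" stroke="#0000ff"/>
  <polyline points="81.47,30.74 152.91,32.23 53.00,15.23 272.65,26.89 243.84,5.53 13.43,7.88" fill="none" stroke="#0000ff"/>
</svg>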